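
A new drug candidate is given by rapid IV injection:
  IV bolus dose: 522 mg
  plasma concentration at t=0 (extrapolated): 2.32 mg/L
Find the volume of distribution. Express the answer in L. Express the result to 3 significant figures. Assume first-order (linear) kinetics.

225 L

Vd = Dose / C₀ = 522.0 / 2.32 = 225.0 L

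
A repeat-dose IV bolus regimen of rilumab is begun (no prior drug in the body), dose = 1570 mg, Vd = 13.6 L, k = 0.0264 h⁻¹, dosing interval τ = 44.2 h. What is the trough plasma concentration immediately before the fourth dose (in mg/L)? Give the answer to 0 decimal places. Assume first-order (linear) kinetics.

51 mg/L

C₀ per dose = Dose / Vd = 1570 / 13.6 = 115.4 mg/L
Fraction remaining after one interval: r = e^(−kτ) = e^(−0.02640 × 44.2) = 0.3113
Before dose 4, 3 doses have been given (aged 1τ, 2τ, 3τ).
C_trough = C₀ × (r + r² + … + r^3) = C₀ × r(1−r^3)/(1−r)
        = 115.4 × 0.3113 × (1 − 0.03017) / (1 − 0.3113) = 50.59 mg/L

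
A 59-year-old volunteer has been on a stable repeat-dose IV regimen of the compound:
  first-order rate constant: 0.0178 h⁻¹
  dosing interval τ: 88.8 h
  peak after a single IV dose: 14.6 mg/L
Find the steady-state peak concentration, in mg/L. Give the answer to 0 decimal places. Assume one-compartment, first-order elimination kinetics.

18 mg/L

e^(−kτ) = e^(−0.01780 × 88.8) = 0.2058
Accumulation ratio R = 1 / (1 − e^(−kτ)) = 1 / (1 − 0.2058) = 1.259
Steady-state peak = C₀ × R = 14.6 × 1.259 = 18.38 mg/L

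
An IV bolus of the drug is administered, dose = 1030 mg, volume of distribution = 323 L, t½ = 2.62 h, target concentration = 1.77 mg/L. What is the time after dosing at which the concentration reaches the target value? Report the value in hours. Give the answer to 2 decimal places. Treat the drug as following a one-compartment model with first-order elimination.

2.23 h

C₀ = Dose / Vd = 1030 / 323 = 3.189 mg/L
k = ln2 / t½ = 0.693147 / 2.62 = 0.2646 h⁻¹
t = ln(C₀ / C) / k = ln(3.189 / 1.77) / 0.2646
  = ln(1.802) / 0.2646 = 0.5889 / 0.2646 = 2.226 h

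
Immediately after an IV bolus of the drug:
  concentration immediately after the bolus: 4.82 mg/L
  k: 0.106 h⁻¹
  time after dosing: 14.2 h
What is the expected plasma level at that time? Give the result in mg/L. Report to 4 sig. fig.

1.070 mg/L

C = C₀ · e^(−k·t) = 4.820 × e^(−0.1060 × 14.2)
  = 4.820 × 0.2220 = 1.070 mg/L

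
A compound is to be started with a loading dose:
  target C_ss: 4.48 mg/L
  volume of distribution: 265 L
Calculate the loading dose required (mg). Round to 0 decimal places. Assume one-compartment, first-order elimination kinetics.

1187 mg

LD = Css × Vd = 4.48 × 265 = 1187 mg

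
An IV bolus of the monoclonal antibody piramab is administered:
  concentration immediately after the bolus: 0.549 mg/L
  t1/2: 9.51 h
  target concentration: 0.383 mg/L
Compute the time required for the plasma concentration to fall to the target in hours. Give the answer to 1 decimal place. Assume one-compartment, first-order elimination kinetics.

4.9 h

k = ln2 / t½ = 0.693147 / 9.51 = 0.07289 h⁻¹
t = ln(C₀ / C) / k = ln(0.5490 / 0.383) / 0.07289
  = ln(1.433) / 0.07289 = 0.3598 / 0.07289 = 4.936 h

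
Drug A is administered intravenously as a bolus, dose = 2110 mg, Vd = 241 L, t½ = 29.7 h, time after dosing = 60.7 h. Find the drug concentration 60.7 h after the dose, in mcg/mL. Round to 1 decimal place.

C₀ = Dose / Vd = 2110 / 241 = 8.755 mg/L
k = ln2 / t½ = 0.693147 / 29.7 = 0.02334 h⁻¹
C = C₀ · e^(−k·t) = 8.755 × e^(−0.02334 × 60.7)
  = 8.755 × 0.2425 = 2.123 mg/L
(2.123 mg/L = 2.123 mcg/mL)

2.1 mcg/mL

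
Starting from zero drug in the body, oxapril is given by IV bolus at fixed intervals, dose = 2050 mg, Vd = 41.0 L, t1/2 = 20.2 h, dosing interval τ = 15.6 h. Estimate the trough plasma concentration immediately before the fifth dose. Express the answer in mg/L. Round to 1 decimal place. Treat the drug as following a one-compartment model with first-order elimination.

62.3 mg/L

C₀ per dose = Dose / Vd = 2050 / 41.0 = 50.00 mg/L
k = ln2 / t½ = 0.693147 / 20.2 = 0.03431 h⁻¹
Fraction remaining after one interval: r = e^(−kτ) = e^(−0.03431 × 15.6) = 0.5855
Before dose 5, 4 doses have been given (aged 1τ, 2τ, 3τ, 4τ).
C_trough = C₀ × (r + r² + … + r^4) = C₀ × r(1−r^4)/(1−r)
        = 50.00 × 0.5855 × (1 − 0.1175) / (1 − 0.5855) = 62.33 mg/L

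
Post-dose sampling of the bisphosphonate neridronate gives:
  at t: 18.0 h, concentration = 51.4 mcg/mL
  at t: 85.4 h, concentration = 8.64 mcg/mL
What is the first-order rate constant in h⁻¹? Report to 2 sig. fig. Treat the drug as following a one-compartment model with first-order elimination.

k = ln(C₁/C₂) / (t₂ − t₁) = ln(51.4/8.64) / (85.4 − 18.0)
  = 1.783 / 67.40 = 0.02645 h⁻¹

0.026 h⁻¹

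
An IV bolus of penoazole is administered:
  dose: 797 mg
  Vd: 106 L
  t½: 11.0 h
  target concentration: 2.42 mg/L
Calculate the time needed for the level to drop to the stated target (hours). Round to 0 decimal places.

18 h

C₀ = Dose / Vd = 797.0 / 106 = 7.519 mg/L
k = ln2 / t½ = 0.693147 / 11.0 = 0.06301 h⁻¹
t = ln(C₀ / C) / k = ln(7.519 / 2.42) / 0.06301
  = ln(3.107) / 0.06301 = 1.134 / 0.06301 = 18.00 h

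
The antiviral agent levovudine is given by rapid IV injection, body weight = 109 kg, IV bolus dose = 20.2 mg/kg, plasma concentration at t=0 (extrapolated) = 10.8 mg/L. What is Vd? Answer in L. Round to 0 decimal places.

204 L

Dose = 20.2 × 109 = 2202 mg
Vd = Dose / C₀ = 2202 / 10.8 = 203.9 L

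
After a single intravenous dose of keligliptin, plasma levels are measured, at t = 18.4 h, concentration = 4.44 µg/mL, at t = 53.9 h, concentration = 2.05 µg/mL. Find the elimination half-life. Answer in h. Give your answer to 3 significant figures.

31.8 h

k = ln(C₁/C₂) / (t₂ − t₁) = ln(4.44/2.05) / (53.9 − 18.4)
  = 0.7728 / 35.50 = 0.02177 h⁻¹
t½ = ln2 / k = 0.693147 / 0.02177 = 31.84 h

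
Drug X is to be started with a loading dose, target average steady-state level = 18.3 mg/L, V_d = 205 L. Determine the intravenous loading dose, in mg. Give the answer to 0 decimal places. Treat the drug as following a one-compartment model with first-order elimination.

3752 mg

LD = Css × Vd = 18.3 × 205 = 3752 mg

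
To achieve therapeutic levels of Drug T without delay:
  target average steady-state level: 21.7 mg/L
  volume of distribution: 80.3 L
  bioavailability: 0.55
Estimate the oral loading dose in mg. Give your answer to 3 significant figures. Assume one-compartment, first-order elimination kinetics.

3170 mg

LD = Css × Vd / F = 21.7 × 80.3 / 0.55 = 3168 mg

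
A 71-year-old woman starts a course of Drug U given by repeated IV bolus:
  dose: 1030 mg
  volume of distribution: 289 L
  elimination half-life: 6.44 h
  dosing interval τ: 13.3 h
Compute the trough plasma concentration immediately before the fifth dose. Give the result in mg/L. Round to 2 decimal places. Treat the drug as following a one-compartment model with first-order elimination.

1.12 mg/L

C₀ per dose = Dose / Vd = 1030 / 289 = 3.564 mg/L
k = ln2 / t½ = 0.693147 / 6.44 = 0.1076 h⁻¹
Fraction remaining after one interval: r = e^(−kτ) = e^(−0.1076 × 13.3) = 0.2391
Before dose 5, 4 doses have been given (aged 1τ, 2τ, 3τ, 4τ).
C_trough = C₀ × (r + r² + … + r^4) = C₀ × r(1−r^4)/(1−r)
        = 3.564 × 0.2391 × (1 − 0.003268) / (1 − 0.2391) = 1.116 mg/L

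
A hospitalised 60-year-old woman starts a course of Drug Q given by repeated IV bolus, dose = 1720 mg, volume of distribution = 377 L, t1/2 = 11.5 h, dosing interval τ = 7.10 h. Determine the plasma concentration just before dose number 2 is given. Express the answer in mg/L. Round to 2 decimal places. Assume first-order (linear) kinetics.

2.97 mg/L

C₀ per dose = Dose / Vd = 1720 / 377 = 4.562 mg/L
k = ln2 / t½ = 0.693147 / 11.5 = 0.06027 h⁻¹
Fraction remaining after one interval: r = e^(−kτ) = e^(−0.06027 × 7.10) = 0.6519
Before dose 2, 1 dose has been given (aged 1τ).
C_trough = C₀ × r = 4.562 × 0.6519 = 2.974 mg/L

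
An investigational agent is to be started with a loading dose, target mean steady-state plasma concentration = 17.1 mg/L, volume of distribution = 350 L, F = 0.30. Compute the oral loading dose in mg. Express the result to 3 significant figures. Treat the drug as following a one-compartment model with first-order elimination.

LD = Css × Vd / F = 17.1 × 350 / 0.30 = 19950 mg

20000 mg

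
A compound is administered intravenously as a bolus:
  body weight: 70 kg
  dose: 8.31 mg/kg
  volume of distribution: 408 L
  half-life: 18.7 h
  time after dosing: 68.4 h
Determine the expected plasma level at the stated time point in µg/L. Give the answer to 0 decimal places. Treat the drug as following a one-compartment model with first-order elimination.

113 µg/L

Total dose = 8.31 × 70 = 581.7 mg
C₀ = Dose / Vd = 581.7 / 408 = 1.426 mg/L
k = ln2 / t½ = 0.693147 / 18.7 = 0.03707 h⁻¹
C = C₀ · e^(−k·t) = 1.426 × e^(−0.03707 × 68.4)
  = 1.426 × 0.07922 = 0.1130 mg/L
Convert: 0.1130 mg/L × 1000 = 113.0 µg/L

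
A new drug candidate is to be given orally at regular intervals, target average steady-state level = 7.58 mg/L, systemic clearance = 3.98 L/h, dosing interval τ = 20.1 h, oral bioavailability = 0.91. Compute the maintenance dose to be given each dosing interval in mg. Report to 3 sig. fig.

At steady state, F × (Dose/τ) = Css × CL.
Dose = Css × CL × τ / F = 7.58 × 3.980 × 20.1 / 0.91 = 666.4 mg

666 mg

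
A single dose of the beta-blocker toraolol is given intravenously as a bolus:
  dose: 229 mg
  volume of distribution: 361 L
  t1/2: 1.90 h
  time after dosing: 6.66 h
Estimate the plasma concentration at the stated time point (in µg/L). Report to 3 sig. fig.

C₀ = Dose / Vd = 229.0 / 361 = 0.6343 mg/L
k = ln2 / t½ = 0.693147 / 1.90 = 0.3648 h⁻¹
C = C₀ · e^(−k·t) = 0.6343 × e^(−0.3648 × 6.66)
  = 0.6343 × 0.08807 = 0.05586 mg/L
Convert: 0.05586 mg/L × 1000 = 55.86 µg/L

55.9 µg/L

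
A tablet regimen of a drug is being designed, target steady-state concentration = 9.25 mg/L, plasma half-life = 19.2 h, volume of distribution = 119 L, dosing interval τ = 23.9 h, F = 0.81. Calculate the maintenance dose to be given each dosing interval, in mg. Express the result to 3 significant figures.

1170 mg

k = ln2 / t½ = 0.693147 / 19.2 = 0.03610 h⁻¹
CL = k × Vd = 0.03610 × 119 = 4.296 L/h
At steady state, F × (Dose/τ) = Css × CL.
Dose = Css × CL × τ / F = 9.25 × 4.296 × 23.9 / 0.81 = 1173 mg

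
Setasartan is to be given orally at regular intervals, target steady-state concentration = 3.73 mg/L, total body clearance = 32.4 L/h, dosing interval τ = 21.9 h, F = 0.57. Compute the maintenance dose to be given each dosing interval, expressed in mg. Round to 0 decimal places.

At steady state, F × (Dose/τ) = Css × CL.
Dose = Css × CL × τ / F = 3.73 × 32.40 × 21.9 / 0.57 = 4643 mg

4643 mg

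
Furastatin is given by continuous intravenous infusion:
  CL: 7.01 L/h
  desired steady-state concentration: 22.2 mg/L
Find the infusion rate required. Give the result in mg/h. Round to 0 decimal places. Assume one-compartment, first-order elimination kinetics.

156 mg/h

At steady state, infusion rate R₀ = Css × CL = 22.2 × 7.010 = 155.6 mg/h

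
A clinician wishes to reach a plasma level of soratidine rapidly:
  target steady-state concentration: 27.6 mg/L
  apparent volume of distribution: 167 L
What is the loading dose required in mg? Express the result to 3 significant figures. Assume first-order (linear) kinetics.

LD = Css × Vd = 27.6 × 167 = 4609 mg

4610 mg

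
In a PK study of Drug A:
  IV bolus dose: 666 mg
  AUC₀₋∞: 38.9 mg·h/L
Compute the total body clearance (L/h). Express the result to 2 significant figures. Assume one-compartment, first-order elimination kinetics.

17 L/h

CL = Dose / AUC = 666 / 38.9 = 17.12 L/h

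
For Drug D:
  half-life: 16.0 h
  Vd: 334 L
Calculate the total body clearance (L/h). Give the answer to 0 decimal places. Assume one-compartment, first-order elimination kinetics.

14 L/h

k = ln2 / t½ = 0.693147 / 16.0 = 0.04332 h⁻¹
CL = k × Vd = 0.04332 × 334 = 14.47 L/h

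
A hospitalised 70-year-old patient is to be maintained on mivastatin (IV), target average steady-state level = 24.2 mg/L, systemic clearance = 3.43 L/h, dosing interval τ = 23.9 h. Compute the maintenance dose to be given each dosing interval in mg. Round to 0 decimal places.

At steady state, Dose/τ = Css × CL.
Dose = Css × CL × τ = 24.2 × 3.430 × 23.9 = 1984 mg

1984 mg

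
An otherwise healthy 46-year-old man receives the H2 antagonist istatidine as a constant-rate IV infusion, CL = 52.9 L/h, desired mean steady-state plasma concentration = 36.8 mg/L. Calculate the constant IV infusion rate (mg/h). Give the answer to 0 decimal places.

At steady state, infusion rate R₀ = Css × CL = 36.8 × 52.90 = 1947 mg/h

1947 mg/h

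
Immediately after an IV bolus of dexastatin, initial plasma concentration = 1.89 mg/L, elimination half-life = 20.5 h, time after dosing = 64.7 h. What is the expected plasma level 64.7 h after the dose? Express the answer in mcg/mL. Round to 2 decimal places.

k = ln2 / t½ = 0.693147 / 20.5 = 0.03381 h⁻¹
C = C₀ · e^(−k·t) = 1.890 × e^(−0.03381 × 64.7)
  = 1.890 × 0.1122 = 0.2121 mg/L
(0.2121 mg/L = 0.2121 mcg/mL)

0.21 mcg/mL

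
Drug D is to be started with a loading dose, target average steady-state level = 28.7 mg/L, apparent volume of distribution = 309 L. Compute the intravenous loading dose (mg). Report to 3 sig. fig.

LD = Css × Vd = 28.7 × 309 = 8868 mg

8870 mg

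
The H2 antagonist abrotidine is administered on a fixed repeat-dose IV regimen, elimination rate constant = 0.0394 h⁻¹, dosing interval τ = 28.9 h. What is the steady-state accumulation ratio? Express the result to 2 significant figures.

1.5

e^(−kτ) = e^(−0.03940 × 28.9) = 0.3202
Accumulation ratio R = 1 / (1 − e^(−kτ)) = 1 / (1 − 0.3202) = 1.471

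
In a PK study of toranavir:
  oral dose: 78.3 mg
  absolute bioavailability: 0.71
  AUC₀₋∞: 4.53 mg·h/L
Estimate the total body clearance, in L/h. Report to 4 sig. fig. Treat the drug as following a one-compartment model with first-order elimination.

CL = F·Dose / AUC = 0.71 × 78.3 / 4.53 = 12.27 L/h

12.27 L/h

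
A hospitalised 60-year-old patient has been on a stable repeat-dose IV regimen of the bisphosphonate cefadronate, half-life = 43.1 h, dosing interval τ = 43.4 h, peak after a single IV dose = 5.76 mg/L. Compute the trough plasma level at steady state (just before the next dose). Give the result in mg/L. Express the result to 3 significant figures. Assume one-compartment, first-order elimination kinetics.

k = ln2 / t½ = 0.693147 / 43.1 = 0.01608 h⁻¹
e^(−kτ) = e^(−0.01608 × 43.4) = 0.4976
Accumulation ratio R = 1 / (1 − e^(−kτ)) = 1 / (1 − 0.4976) = 1.990
Steady-state trough = C₀ × R × e^(−kτ) = 5.76 × 1.990 × 0.4976 = 5.704 mg/L

5.70 mg/L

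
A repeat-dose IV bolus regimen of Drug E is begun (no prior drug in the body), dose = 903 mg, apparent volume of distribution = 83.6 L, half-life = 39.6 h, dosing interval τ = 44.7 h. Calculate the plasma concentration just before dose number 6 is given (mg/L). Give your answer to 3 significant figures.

C₀ per dose = Dose / Vd = 903 / 83.6 = 10.80 mg/L
k = ln2 / t½ = 0.693147 / 39.6 = 0.01750 h⁻¹
Fraction remaining after one interval: r = e^(−kτ) = e^(−0.01750 × 44.7) = 0.4574
Before dose 6, 5 doses have been given (aged 1τ, 2τ, 3τ, 4τ, 5τ).
C_trough = C₀ × (r + r² + … + r^5) = C₀ × r(1−r^5)/(1−r)
        = 10.80 × 0.4574 × (1 − 0.02002) / (1 − 0.4574) = 8.922 mg/L

8.92 mg/L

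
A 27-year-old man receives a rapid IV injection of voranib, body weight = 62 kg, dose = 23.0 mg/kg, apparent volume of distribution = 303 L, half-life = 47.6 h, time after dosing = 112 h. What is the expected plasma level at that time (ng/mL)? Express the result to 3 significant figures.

921 ng/mL

Total dose = 23.0 × 62 = 1426 mg
C₀ = Dose / Vd = 1426 / 303 = 4.706 mg/L
k = ln2 / t½ = 0.693147 / 47.6 = 0.01456 h⁻¹
C = C₀ · e^(−k·t) = 4.706 × e^(−0.01456 × 112)
  = 4.706 × 0.1958 = 0.9214 mg/L
Convert: 0.9214 mg/L × 1000 = 921.4 ng/mL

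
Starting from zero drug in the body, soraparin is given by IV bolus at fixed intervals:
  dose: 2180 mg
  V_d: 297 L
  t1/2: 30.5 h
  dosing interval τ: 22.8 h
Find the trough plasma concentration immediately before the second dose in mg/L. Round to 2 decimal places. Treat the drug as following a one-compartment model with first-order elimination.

C₀ per dose = Dose / Vd = 2180 / 297 = 7.340 mg/L
k = ln2 / t½ = 0.693147 / 30.5 = 0.02273 h⁻¹
Fraction remaining after one interval: r = e^(−kτ) = e^(−0.02273 × 22.8) = 0.5956
Before dose 2, 1 dose has been given (aged 1τ).
C_trough = C₀ × r = 7.340 × 0.5956 = 4.372 mg/L

4.37 mg/L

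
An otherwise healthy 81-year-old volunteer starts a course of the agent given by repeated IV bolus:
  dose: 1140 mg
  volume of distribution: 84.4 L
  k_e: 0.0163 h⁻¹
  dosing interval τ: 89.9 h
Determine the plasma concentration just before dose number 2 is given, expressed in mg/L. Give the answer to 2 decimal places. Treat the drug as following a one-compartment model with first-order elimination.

3.12 mg/L

C₀ per dose = Dose / Vd = 1140 / 84.4 = 13.51 mg/L
Fraction remaining after one interval: r = e^(−kτ) = e^(−0.01630 × 89.9) = 0.2310
Before dose 2, 1 dose has been given (aged 1τ).
C_trough = C₀ × r = 13.51 × 0.2310 = 3.121 mg/L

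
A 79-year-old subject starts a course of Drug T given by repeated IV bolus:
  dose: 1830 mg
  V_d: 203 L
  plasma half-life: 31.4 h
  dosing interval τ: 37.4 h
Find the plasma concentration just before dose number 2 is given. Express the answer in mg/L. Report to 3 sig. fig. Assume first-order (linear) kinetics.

C₀ per dose = Dose / Vd = 1830 / 203 = 9.015 mg/L
k = ln2 / t½ = 0.693147 / 31.4 = 0.02207 h⁻¹
Fraction remaining after one interval: r = e^(−kτ) = e^(−0.02207 × 37.4) = 0.4381
Before dose 2, 1 dose has been given (aged 1τ).
C_trough = C₀ × r = 9.015 × 0.4381 = 3.949 mg/L

3.95 mg/L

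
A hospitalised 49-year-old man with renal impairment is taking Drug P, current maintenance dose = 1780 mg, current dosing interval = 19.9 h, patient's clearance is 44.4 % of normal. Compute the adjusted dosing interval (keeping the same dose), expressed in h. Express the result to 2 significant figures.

To keep the same average steady-state level, dosing rate must scale with clearance.
CL ratio = 44.4 / 100 = 0.4440
New interval (same dose) = 19.9 / 0.4440 = 44.82 h

45 h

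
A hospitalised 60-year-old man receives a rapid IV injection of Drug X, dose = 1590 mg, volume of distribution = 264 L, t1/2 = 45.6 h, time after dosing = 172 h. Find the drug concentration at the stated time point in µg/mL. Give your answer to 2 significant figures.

C₀ = Dose / Vd = 1590 / 264 = 6.023 mg/L
k = ln2 / t½ = 0.693147 / 45.6 = 0.01520 h⁻¹
C = C₀ · e^(−k·t) = 6.023 × e^(−0.01520 × 172)
  = 6.023 × 0.07321 = 0.4409 mg/L
(0.4409 mg/L = 0.4409 µg/mL)

0.44 µg/mL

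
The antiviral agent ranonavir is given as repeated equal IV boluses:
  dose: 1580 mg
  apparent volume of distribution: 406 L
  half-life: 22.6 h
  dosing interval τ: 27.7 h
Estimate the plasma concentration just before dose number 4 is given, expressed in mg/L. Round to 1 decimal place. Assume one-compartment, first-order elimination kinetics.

2.7 mg/L

C₀ per dose = Dose / Vd = 1580 / 406 = 3.892 mg/L
k = ln2 / t½ = 0.693147 / 22.6 = 0.03067 h⁻¹
Fraction remaining after one interval: r = e^(−kτ) = e^(−0.03067 × 27.7) = 0.4276
Before dose 4, 3 doses have been given (aged 1τ, 2τ, 3τ).
C_trough = C₀ × (r + r² + … + r^3) = C₀ × r(1−r^3)/(1−r)
        = 3.892 × 0.4276 × (1 − 0.07818) / (1 − 0.4276) = 2.680 mg/L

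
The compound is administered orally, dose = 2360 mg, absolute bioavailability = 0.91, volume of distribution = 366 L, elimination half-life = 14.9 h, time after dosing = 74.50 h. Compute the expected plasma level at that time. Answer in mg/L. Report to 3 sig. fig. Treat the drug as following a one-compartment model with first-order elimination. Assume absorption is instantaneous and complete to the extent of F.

0.183 mg/L

Amount reaching circulation = F × Dose = 0.91 × 2360 = 2148 mg
C₀ = F·Dose / Vd = 2148 / 366 = 5.869 mg/L
k = ln2 / t½ = 0.693147 / 14.9 = 0.04652 h⁻¹
t / t½ = 74.50 / 14.9 = 5 half-lives
C = C₀ × (1/2)^5 = 5.869 × 0.03125 = 0.1834 mg/L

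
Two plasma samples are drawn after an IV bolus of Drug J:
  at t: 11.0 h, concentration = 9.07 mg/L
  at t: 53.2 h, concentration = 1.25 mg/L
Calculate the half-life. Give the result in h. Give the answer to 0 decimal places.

15 h

k = ln(C₁/C₂) / (t₂ − t₁) = ln(9.07/1.25) / (53.2 − 11.0)
  = 1.982 / 42.20 = 0.04697 h⁻¹
t½ = ln2 / k = 0.693147 / 0.04697 = 14.76 h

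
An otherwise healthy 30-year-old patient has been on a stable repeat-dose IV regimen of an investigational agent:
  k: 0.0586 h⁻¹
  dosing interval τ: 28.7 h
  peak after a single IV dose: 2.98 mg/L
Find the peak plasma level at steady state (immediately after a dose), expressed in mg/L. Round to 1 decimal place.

e^(−kτ) = e^(−0.05860 × 28.7) = 0.1860
Accumulation ratio R = 1 / (1 − e^(−kτ)) = 1 / (1 − 0.1860) = 1.229
Steady-state peak = C₀ × R = 2.98 × 1.229 = 3.662 mg/L

3.7 mg/L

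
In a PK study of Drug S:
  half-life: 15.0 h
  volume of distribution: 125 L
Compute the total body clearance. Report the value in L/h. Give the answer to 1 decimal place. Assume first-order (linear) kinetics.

k = ln2 / t½ = 0.693147 / 15.0 = 0.04621 h⁻¹
CL = k × Vd = 0.04621 × 125 = 5.776 L/h

5.8 L/h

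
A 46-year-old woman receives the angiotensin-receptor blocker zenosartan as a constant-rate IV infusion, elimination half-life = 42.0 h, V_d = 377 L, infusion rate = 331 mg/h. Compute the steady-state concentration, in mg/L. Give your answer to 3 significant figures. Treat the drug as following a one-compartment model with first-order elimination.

k = ln2 / t½ = 0.693147 / 42.0 = 0.01650 h⁻¹
CL = k × Vd = 0.01650 × 377 = 6.221 L/h
At steady state Css = R₀ / CL = 331 / 6.221 = 53.21 mg/L

53.2 mg/L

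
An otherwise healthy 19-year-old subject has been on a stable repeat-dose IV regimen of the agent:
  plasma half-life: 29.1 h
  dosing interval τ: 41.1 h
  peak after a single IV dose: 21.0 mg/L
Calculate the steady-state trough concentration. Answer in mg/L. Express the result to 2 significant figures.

13 mg/L

k = ln2 / t½ = 0.693147 / 29.1 = 0.02382 h⁻¹
e^(−kτ) = e^(−0.02382 × 41.1) = 0.3757
Accumulation ratio R = 1 / (1 − e^(−kτ)) = 1 / (1 − 0.3757) = 1.602
Steady-state trough = C₀ × R × e^(−kτ) = 21.0 × 1.602 × 0.3757 = 12.64 mg/L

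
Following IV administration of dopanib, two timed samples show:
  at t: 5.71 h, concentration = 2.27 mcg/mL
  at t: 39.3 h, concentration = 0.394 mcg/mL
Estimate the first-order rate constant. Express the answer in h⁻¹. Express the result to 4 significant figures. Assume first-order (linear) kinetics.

0.05213 h⁻¹

k = ln(C₁/C₂) / (t₂ − t₁) = ln(2.27/0.394) / (39.3 − 5.71)
  = 1.751 / 33.59 = 0.05213 h⁻¹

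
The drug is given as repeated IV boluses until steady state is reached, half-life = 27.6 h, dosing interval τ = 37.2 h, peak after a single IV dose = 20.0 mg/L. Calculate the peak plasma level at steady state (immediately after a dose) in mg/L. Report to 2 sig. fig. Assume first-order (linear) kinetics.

33 mg/L

k = ln2 / t½ = 0.693147 / 27.6 = 0.02511 h⁻¹
e^(−kτ) = e^(−0.02511 × 37.2) = 0.3929
Accumulation ratio R = 1 / (1 − e^(−kτ)) = 1 / (1 − 0.3929) = 1.647
Steady-state peak = C₀ × R = 20.0 × 1.647 = 32.94 mg/L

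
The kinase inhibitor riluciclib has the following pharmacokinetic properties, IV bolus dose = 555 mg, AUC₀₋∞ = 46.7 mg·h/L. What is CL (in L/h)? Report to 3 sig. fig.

CL = Dose / AUC = 555 / 46.7 = 11.88 L/h

11.9 L/h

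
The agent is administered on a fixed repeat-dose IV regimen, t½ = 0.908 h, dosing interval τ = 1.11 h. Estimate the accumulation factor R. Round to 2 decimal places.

k = ln2 / t½ = 0.693147 / 0.908 = 0.7634 h⁻¹
e^(−kτ) = e^(−0.7634 × 1.11) = 0.4285
Accumulation ratio R = 1 / (1 − e^(−kτ)) = 1 / (1 − 0.4285) = 1.750

1.75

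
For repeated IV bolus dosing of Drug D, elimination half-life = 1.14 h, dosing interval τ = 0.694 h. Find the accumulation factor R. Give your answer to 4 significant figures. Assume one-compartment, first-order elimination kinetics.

k = ln2 / t½ = 0.693147 / 1.14 = 0.6080 h⁻¹
e^(−kτ) = e^(−0.6080 × 0.694) = 0.6558
Accumulation ratio R = 1 / (1 − e^(−kτ)) = 1 / (1 − 0.6558) = 2.905

2.905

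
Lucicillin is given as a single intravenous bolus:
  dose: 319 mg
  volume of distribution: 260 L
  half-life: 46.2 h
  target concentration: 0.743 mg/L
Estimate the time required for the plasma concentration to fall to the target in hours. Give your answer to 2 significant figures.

33 h

C₀ = Dose / Vd = 319.0 / 260 = 1.227 mg/L
k = ln2 / t½ = 0.693147 / 46.2 = 0.01500 h⁻¹
t = ln(C₀ / C) / k = ln(1.227 / 0.743) / 0.01500
  = ln(1.651) / 0.01500 = 0.5014 / 0.01500 = 33.43 h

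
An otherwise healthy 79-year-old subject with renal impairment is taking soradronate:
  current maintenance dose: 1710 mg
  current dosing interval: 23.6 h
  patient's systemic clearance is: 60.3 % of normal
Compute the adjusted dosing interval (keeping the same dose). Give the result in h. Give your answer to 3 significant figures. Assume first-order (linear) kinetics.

To keep the same average steady-state level, dosing rate must scale with clearance.
CL ratio = 60.3 / 100 = 0.6030
New interval (same dose) = 23.6 / 0.6030 = 39.14 h

39.1 h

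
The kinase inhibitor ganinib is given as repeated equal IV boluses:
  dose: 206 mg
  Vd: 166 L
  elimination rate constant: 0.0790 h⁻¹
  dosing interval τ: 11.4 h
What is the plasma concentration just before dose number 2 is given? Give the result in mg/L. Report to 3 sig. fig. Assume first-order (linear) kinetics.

0.504 mg/L

C₀ per dose = Dose / Vd = 206 / 166 = 1.241 mg/L
Fraction remaining after one interval: r = e^(−kτ) = e^(−0.07900 × 11.4) = 0.4063
Before dose 2, 1 dose has been given (aged 1τ).
C_trough = C₀ × r = 1.241 × 0.4063 = 0.5042 mg/L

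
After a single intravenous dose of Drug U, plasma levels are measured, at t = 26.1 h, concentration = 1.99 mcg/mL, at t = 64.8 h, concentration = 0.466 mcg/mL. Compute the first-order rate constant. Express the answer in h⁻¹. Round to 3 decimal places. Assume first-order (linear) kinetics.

k = ln(C₁/C₂) / (t₂ − t₁) = ln(1.99/0.466) / (64.8 − 26.1)
  = 1.452 / 38.70 = 0.03752 h⁻¹

0.038 h⁻¹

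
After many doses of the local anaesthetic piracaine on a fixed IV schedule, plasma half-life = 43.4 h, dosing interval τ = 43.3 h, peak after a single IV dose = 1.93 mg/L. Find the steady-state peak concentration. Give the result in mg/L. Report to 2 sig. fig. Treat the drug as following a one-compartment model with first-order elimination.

k = ln2 / t½ = 0.693147 / 43.4 = 0.01597 h⁻¹
e^(−kτ) = e^(−0.01597 × 43.3) = 0.5008
Accumulation ratio R = 1 / (1 − e^(−kτ)) = 1 / (1 − 0.5008) = 2.003
Steady-state peak = C₀ × R = 1.93 × 2.003 = 3.866 mg/L

3.9 mg/L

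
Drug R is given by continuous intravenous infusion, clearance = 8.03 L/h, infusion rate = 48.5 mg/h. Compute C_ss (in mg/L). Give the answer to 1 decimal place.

6.0 mg/L

At steady state Css = R₀ / CL = 48.5 / 8.030 = 6.040 mg/L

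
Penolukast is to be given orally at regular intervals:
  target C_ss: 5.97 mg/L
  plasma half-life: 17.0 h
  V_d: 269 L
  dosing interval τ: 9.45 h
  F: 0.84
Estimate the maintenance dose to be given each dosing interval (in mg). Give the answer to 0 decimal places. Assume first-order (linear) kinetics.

k = ln2 / t½ = 0.693147 / 17.0 = 0.04077 h⁻¹
CL = k × Vd = 0.04077 × 269 = 10.97 L/h
At steady state, F × (Dose/τ) = Css × CL.
Dose = Css × CL × τ / F = 5.97 × 10.97 × 9.45 / 0.84 = 736.8 mg

737 mg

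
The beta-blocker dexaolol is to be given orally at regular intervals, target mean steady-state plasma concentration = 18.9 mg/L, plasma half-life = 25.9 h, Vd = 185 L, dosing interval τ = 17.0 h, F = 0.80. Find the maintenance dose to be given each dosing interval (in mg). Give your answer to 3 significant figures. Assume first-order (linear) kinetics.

1990 mg

k = ln2 / t½ = 0.693147 / 25.9 = 0.02676 h⁻¹
CL = k × Vd = 0.02676 × 185 = 4.951 L/h
At steady state, F × (Dose/τ) = Css × CL.
Dose = Css × CL × τ / F = 18.9 × 4.951 × 17.0 / 0.80 = 1988 mg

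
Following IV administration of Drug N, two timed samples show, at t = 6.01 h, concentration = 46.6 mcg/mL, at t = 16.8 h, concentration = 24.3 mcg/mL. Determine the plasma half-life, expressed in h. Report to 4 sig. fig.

11.49 h

k = ln(C₁/C₂) / (t₂ − t₁) = ln(46.6/24.3) / (16.8 − 6.01)
  = 0.6511 / 10.79 = 0.06034 h⁻¹
t½ = ln2 / k = 0.693147 / 0.06034 = 11.49 h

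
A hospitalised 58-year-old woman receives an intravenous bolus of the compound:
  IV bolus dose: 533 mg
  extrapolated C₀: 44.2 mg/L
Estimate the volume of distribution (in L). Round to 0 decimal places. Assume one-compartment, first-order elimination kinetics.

12 L

Vd = Dose / C₀ = 533.0 / 44.2 = 12.06 L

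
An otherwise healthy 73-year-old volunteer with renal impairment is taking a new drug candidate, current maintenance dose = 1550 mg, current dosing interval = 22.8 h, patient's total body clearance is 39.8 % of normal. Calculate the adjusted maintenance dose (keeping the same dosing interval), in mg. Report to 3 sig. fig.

To keep the same average steady-state level, dosing rate must scale with clearance.
CL ratio = 39.8 / 100 = 0.3980
New dose (same interval) = 1550 × 0.3980 = 616.9 mg

617 mg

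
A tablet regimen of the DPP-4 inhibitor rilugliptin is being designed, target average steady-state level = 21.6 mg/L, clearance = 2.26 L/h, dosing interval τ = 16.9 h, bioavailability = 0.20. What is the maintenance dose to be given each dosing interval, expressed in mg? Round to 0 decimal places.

At steady state, F × (Dose/τ) = Css × CL.
Dose = Css × CL × τ / F = 21.6 × 2.260 × 16.9 / 0.20 = 4125 mg

4125 mg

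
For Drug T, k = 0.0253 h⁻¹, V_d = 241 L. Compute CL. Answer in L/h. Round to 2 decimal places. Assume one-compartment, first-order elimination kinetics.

CL = k × Vd = 0.0253 × 241 = 6.097 L/h

6.10 L/h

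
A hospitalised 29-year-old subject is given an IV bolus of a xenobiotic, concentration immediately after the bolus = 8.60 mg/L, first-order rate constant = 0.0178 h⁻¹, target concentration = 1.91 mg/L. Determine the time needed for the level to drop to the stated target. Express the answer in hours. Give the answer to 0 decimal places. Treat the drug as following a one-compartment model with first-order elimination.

85 h

t = ln(C₀ / C) / k = ln(8.600 / 1.91) / 0.01780
  = ln(4.503) / 0.01780 = 1.505 / 0.01780 = 84.55 h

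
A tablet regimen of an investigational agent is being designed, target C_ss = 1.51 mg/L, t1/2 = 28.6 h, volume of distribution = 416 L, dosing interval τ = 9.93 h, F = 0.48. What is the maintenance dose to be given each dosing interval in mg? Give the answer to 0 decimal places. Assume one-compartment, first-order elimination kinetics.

315 mg

k = ln2 / t½ = 0.693147 / 28.6 = 0.02424 h⁻¹
CL = k × Vd = 0.02424 × 416 = 10.08 L/h
At steady state, F × (Dose/τ) = Css × CL.
Dose = Css × CL × τ / F = 1.51 × 10.08 × 9.93 / 0.48 = 314.9 mg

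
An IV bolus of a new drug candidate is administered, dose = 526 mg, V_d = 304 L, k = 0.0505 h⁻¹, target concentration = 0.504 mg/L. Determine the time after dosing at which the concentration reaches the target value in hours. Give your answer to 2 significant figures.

24 h

C₀ = Dose / Vd = 526.0 / 304 = 1.730 mg/L
t = ln(C₀ / C) / k = ln(1.730 / 0.504) / 0.05050
  = ln(3.433) / 0.05050 = 1.233 / 0.05050 = 24.42 h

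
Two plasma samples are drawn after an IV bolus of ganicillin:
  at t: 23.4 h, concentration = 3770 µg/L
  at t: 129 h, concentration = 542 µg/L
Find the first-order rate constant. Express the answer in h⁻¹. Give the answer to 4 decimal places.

k = ln(C₁/C₂) / (t₂ − t₁) = ln(3770/542) / (129 − 23.4)
  = 1.940 / 105.6 = 0.01837 h⁻¹

0.0184 h⁻¹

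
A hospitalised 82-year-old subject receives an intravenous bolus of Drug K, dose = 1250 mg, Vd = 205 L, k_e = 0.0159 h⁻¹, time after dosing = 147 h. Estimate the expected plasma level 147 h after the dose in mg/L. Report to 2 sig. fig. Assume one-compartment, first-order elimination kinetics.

C₀ = Dose / Vd = 1250 / 205 = 6.098 mg/L
C = C₀ · e^(−k·t) = 6.098 × e^(−0.01590 × 147)
  = 6.098 × 0.09659 = 0.5890 mg/L

0.59 mg/L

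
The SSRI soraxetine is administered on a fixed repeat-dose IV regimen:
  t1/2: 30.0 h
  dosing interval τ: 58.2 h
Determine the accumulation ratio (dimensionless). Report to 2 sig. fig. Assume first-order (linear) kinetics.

k = ln2 / t½ = 0.693147 / 30.0 = 0.02310 h⁻¹
e^(−kτ) = e^(−0.02310 × 58.2) = 0.2607
Accumulation ratio R = 1 / (1 − e^(−kτ)) = 1 / (1 − 0.2607) = 1.353

1.4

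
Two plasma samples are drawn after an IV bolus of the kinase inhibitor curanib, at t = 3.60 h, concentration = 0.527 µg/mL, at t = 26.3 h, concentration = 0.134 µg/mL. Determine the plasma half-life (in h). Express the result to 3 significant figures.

11.5 h

k = ln(C₁/C₂) / (t₂ − t₁) = ln(0.527/0.134) / (26.3 − 3.60)
  = 1.369 / 22.70 = 0.06031 h⁻¹
t½ = ln2 / k = 0.693147 / 0.06031 = 11.49 h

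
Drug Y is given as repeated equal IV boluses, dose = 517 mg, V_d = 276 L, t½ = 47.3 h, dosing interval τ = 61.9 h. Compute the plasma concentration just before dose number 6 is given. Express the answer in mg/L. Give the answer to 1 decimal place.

1.3 mg/L

C₀ per dose = Dose / Vd = 517 / 276 = 1.873 mg/L
k = ln2 / t½ = 0.693147 / 47.3 = 0.01465 h⁻¹
Fraction remaining after one interval: r = e^(−kτ) = e^(−0.01465 × 61.9) = 0.4038
Before dose 6, 5 doses have been given (aged 1τ, 2τ, 3τ, 4τ, 5τ).
C_trough = C₀ × (r + r² + … + r^5) = C₀ × r(1−r^5)/(1−r)
        = 1.873 × 0.4038 × (1 − 0.01074) / (1 − 0.4038) = 1.255 mg/L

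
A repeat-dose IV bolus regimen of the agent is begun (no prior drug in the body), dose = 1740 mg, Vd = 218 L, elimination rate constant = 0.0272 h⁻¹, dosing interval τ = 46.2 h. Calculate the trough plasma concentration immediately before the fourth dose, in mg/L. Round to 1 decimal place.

C₀ per dose = Dose / Vd = 1740 / 218 = 7.982 mg/L
Fraction remaining after one interval: r = e^(−kτ) = e^(−0.02720 × 46.2) = 0.2846
Before dose 4, 3 doses have been given (aged 1τ, 2τ, 3τ).
C_trough = C₀ × (r + r² + … + r^3) = C₀ × r(1−r^3)/(1−r)
        = 7.982 × 0.2846 × (1 − 0.02305) / (1 − 0.2846) = 3.102 mg/L

3.1 mg/L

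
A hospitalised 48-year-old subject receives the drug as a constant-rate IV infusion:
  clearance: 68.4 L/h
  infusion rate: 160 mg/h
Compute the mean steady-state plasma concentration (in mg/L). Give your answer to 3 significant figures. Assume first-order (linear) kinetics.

2.34 mg/L

At steady state Css = R₀ / CL = 160 / 68.40 = 2.339 mg/L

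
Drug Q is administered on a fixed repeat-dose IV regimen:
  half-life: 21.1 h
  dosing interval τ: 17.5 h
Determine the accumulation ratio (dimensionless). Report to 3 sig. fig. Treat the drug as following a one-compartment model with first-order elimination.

k = ln2 / t½ = 0.693147 / 21.1 = 0.03285 h⁻¹
e^(−kτ) = e^(−0.03285 × 17.5) = 0.5628
Accumulation ratio R = 1 / (1 − e^(−kτ)) = 1 / (1 − 0.5628) = 2.287

2.29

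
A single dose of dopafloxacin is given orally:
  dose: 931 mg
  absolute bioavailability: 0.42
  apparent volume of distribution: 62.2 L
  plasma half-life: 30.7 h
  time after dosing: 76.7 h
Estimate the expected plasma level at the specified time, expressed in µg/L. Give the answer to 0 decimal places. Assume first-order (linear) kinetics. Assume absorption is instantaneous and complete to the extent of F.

Amount reaching circulation = F × Dose = 0.42 × 931.0 = 391.0 mg
C₀ = F·Dose / Vd = 391.0 / 62.2 = 6.286 mg/L
k = ln2 / t½ = 0.693147 / 30.7 = 0.02258 h⁻¹
C = C₀ · e^(−k·t) = 6.286 × e^(−0.02258 × 76.7)
  = 6.286 × 0.1770 = 1.113 mg/L
Convert: 1.113 mg/L × 1000 = 1113 µg/L

1113 µg/L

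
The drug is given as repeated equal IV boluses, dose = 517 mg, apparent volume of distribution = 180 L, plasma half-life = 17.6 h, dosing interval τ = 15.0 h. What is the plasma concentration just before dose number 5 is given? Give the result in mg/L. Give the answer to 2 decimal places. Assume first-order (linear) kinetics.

3.23 mg/L

C₀ per dose = Dose / Vd = 517 / 180 = 2.872 mg/L
k = ln2 / t½ = 0.693147 / 17.6 = 0.03938 h⁻¹
Fraction remaining after one interval: r = e^(−kτ) = e^(−0.03938 × 15.0) = 0.5539
Before dose 5, 4 doses have been given (aged 1τ, 2τ, 3τ, 4τ).
C_trough = C₀ × (r + r² + … + r^4) = C₀ × r(1−r^4)/(1−r)
        = 2.872 × 0.5539 × (1 − 0.09413) / (1 − 0.5539) = 3.230 mg/L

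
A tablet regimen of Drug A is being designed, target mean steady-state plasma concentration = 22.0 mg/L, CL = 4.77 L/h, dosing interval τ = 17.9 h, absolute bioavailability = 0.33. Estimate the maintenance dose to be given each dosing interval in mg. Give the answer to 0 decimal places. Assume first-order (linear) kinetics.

5692 mg

At steady state, F × (Dose/τ) = Css × CL.
Dose = Css × CL × τ / F = 22.0 × 4.770 × 17.9 / 0.33 = 5692 mg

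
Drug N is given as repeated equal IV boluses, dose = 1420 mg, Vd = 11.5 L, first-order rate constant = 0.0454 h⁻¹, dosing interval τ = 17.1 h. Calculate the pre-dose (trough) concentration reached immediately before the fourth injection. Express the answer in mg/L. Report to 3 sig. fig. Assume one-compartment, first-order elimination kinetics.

95.0 mg/L

C₀ per dose = Dose / Vd = 1420 / 11.5 = 123.5 mg/L
Fraction remaining after one interval: r = e^(−kτ) = e^(−0.04540 × 17.1) = 0.4601
Before dose 4, 3 doses have been given (aged 1τ, 2τ, 3τ).
C_trough = C₀ × (r + r² + … + r^3) = C₀ × r(1−r^3)/(1−r)
        = 123.5 × 0.4601 × (1 − 0.09740) / (1 − 0.4601) = 95.00 mg/L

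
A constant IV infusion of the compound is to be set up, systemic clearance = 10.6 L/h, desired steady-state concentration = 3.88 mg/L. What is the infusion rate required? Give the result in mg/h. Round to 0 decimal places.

At steady state, infusion rate R₀ = Css × CL = 3.88 × 10.60 = 41.13 mg/h

41 mg/h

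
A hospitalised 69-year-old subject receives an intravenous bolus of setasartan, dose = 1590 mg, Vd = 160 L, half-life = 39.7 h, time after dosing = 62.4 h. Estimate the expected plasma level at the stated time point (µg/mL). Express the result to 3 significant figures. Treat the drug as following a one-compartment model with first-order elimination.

3.34 µg/mL

C₀ = Dose / Vd = 1590 / 160 = 9.938 mg/L
k = ln2 / t½ = 0.693147 / 39.7 = 0.01746 h⁻¹
C = C₀ · e^(−k·t) = 9.938 × e^(−0.01746 × 62.4)
  = 9.938 × 0.3364 = 3.343 mg/L
(3.343 mg/L = 3.343 µg/mL)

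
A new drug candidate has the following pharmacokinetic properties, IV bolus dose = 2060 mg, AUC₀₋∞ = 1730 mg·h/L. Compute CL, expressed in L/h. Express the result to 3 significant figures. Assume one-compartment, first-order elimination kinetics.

CL = Dose / AUC = 2060 / 1730 = 1.191 L/h

1.19 L/h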